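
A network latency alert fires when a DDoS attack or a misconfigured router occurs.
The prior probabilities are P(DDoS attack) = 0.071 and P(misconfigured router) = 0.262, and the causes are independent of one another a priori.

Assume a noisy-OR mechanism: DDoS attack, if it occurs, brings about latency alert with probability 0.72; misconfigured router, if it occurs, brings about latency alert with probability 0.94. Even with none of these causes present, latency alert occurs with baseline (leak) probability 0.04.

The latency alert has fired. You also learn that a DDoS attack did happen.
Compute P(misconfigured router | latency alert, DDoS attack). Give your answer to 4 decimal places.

P(misconfigured router | latency alert, DDoS attack) ≈ 0.3233

Under noisy-OR, P(latency alert | causes) = 1 − (1−0.04)·∏(1−qᵢ) over the active causes.
P(latency alert | DDoS attack) = 0.7312×0.738 + 0.983872×0.262 = 0.539626 + 0.257774 = 0.797400
Restricting to configurations with misconfigured router present: 0.983872×0.262 = 0.257774.
Hence the posterior is 0.257774/0.797400 ≈ 0.3233.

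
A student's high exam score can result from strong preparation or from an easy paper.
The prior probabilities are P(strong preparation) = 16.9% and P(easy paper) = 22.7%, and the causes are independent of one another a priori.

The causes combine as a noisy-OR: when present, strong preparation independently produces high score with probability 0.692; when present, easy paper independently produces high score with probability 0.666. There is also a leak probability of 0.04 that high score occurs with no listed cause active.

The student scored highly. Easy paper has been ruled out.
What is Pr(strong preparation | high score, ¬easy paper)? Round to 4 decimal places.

Pr(strong preparation | high score, ¬easy paper) ≈ 0.7817

Under noisy-OR, P(high score | causes) = 1 − (1−0.04)·∏(1−qᵢ) over the active causes.
Numerator (weight on configurations with strong preparation): 0.70432×0.169 = 0.119030
Denominator P(high score | ¬easy paper): 0.04×0.831 + 0.70432×0.169 = 0.152270
P(strong preparation | high score, ¬easy paper) = 0.119030/0.152270 ≈ 0.7817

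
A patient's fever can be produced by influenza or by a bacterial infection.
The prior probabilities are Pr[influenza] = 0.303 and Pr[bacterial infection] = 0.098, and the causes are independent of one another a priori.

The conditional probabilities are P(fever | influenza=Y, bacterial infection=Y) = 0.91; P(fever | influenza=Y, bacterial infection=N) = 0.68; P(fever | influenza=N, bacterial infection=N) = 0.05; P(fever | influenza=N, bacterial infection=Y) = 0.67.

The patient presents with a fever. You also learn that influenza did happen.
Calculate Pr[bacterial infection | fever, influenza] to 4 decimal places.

For the numerator, keep only bacterial infection=true terms: 0.91·0.098 = 0.089180
The normalizing constant is 0.68·0.902 + 0.91·0.098 = 0.702540
Posterior = 0.089180 / 0.702540 ≈ 0.1269

Pr[bacterial infection | fever, influenza] ≈ 0.1269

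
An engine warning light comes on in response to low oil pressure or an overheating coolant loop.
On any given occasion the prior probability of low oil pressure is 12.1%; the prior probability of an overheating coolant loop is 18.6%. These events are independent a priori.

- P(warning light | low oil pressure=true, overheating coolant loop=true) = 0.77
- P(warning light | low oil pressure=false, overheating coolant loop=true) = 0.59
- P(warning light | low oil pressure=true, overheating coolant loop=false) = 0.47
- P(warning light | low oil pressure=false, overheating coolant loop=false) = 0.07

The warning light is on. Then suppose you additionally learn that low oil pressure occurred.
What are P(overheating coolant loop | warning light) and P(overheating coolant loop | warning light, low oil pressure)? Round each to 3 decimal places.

P(warning light) = 0.07×0.879×0.814 + 0.59×0.879×0.186 + 0.47×0.121×0.814 + 0.77×0.121×0.186 = 0.050085 + 0.096461 + 0.046292 + 0.017330 = 0.210168
The overheating coolant loop-present share is 0.096461 + 0.017330 = 0.113791.
P(overheating coolant loop | warning light) = 0.113791 / 0.210168 ≈ 0.541

With the extra evidence:
Enumerate both values of overheating coolant loop and weight by the priors:
  P(warning light | low oil pressure) = 0.47*0.814 + 0.77*0.186
        = 0.382580 + 0.143220 = 0.525800
Keeping only the overheating coolant loop-present terms gives 0.143220, so
  P(overheating coolant loop | warning light, low oil pressure) = 0.143220 / 0.525800 ≈ 0.272
The drop from 0.541 to 0.272 is the explaining-away (discounting) effect.

P(overheating coolant loop | warning light) ≈ 0.541; P(overheating coolant loop | warning light, low oil pressure) ≈ 0.272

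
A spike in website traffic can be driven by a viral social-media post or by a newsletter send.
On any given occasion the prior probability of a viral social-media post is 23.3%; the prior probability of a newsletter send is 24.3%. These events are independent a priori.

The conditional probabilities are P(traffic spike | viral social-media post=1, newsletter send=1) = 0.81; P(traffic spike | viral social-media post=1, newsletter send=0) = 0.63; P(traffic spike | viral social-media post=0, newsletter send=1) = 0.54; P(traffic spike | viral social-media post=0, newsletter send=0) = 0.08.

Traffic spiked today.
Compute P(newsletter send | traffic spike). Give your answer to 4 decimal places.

P(traffic spike) = 0.08*0.767*0.757 + 0.54*0.767*0.243 + 0.63*0.233*0.757 + 0.81*0.233*0.243 = 0.046450 + 0.100646 + 0.111120 + 0.045861 = 0.304077
The newsletter send-present share is 0.100646 + 0.045861 = 0.146507.
P(newsletter send | traffic spike) = 0.146507 / 0.304077 ≈ 0.4818

P(newsletter send | traffic spike) ≈ 0.4818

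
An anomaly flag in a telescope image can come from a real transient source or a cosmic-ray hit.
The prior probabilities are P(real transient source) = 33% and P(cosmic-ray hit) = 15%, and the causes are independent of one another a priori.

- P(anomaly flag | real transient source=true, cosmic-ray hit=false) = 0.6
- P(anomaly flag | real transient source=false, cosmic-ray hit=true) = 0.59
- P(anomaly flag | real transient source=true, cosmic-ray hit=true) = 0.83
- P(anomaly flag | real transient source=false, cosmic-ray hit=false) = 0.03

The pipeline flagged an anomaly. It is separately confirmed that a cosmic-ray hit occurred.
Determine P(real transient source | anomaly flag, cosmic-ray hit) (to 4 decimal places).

P(anomaly flag | cosmic-ray hit) = 0.59*0.67 + 0.83*0.33 = 0.395300 + 0.273900 = 0.669200
Restricting to configurations with real transient source present: 0.83*0.33 = 0.273900.
So P(real transient source | anomaly flag, cosmic-ray hit) = 0.273900/0.669200 ≈ 0.4093.

P(real transient source | anomaly flag, cosmic-ray hit) ≈ 0.4093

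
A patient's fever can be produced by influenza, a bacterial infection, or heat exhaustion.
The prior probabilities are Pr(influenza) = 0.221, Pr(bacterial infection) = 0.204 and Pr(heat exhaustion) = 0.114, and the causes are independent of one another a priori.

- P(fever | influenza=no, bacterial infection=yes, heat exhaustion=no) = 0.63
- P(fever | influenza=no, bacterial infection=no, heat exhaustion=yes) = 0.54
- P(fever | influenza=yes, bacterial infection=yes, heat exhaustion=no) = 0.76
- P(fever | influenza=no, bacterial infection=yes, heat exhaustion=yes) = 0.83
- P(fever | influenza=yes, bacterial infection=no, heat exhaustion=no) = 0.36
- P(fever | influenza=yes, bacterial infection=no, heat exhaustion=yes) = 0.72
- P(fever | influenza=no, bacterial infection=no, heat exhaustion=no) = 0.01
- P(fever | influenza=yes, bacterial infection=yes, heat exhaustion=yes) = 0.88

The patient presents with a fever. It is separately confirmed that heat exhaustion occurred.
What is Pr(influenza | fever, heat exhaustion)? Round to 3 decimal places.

Numerator (weight on configurations with influenza): 0.126660 + 0.039674 = 0.166334
The normalizing constant is 0.54×0.779×0.796 + 0.83×0.779×0.204 + 0.72×0.221×0.796 + 0.88×0.221×0.204 = 0.633079
Posterior = 0.166334 / 0.633079 ≈ 0.263

Pr(influenza | fever, heat exhaustion) ≈ 0.263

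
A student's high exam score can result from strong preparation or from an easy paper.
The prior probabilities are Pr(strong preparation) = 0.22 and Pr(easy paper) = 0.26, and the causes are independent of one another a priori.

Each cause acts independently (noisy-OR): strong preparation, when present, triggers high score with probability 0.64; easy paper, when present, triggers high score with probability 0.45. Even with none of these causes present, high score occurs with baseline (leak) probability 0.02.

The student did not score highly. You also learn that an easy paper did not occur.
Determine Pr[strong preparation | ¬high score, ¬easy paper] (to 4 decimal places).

Under noisy-OR, P(high score | causes) = 1 − (1−0.02)·∏(1−qᵢ) over the active causes.
Weight on strong preparation=true, given the evidence: 0.3528·0.22 = 0.077616
Normalizer over all consistent configurations: 0.98·0.78 + 0.3528·0.22 = 0.842016
Posterior = 0.077616 / 0.842016 ≈ 0.0922

Pr[strong preparation | ¬high score, ¬easy paper] ≈ 0.0922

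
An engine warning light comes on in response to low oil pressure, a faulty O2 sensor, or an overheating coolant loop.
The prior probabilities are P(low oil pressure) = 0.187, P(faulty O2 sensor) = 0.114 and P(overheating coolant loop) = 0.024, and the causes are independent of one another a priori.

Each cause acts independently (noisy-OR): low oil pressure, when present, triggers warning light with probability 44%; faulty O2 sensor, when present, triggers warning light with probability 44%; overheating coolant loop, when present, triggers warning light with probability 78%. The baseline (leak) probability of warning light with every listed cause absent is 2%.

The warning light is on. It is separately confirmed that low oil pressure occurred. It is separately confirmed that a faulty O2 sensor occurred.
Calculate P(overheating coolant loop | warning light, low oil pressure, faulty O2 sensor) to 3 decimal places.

Under noisy-OR, P(warning light | causes) = 1 − (1−0.02)·∏(1−qᵢ) over the active causes.
Sum P(warning light|·) weighted by the priors over both values of overheating coolant loop:
  P(warning light | low oil pressure, faulty O2 sensor) = 0.692672*0.976 + 0.932388*0.024
        = 0.676048 + 0.022377 = 0.698425
Keeping only the overheating coolant loop-present terms gives 0.022377, so
  P(overheating coolant loop | warning light, low oil pressure, faulty O2 sensor) = 0.022377 / 0.698425 ≈ 0.032

P(overheating coolant loop | warning light, low oil pressure, faulty O2 sensor) ≈ 0.032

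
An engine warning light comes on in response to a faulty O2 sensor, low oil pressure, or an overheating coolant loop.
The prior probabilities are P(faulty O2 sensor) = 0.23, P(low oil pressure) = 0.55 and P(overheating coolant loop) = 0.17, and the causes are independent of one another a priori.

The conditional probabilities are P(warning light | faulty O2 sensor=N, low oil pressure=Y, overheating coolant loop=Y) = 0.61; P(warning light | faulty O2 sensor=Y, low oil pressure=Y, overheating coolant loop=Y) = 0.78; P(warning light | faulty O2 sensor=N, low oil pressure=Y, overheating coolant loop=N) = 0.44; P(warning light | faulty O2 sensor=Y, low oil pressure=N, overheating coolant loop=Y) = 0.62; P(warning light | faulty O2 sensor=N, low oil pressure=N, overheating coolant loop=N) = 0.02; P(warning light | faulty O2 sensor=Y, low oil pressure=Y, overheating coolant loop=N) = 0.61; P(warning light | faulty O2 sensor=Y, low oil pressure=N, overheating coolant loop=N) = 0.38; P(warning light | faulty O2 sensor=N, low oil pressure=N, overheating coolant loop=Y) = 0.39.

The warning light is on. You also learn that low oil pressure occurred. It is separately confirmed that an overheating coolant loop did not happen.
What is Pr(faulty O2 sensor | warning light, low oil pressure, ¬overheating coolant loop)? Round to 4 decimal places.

P(warning light | low oil pressure, ¬overheating coolant loop) = 0.44×0.77 + 0.61×0.23 = 0.338800 + 0.140300 = 0.479100
The faulty O2 sensor-present share is 0.61×0.23 = 0.140300.
Hence the posterior is 0.140300/0.479100 ≈ 0.2928.

Pr(faulty O2 sensor | warning light, low oil pressure, ¬overheating coolant loop) ≈ 0.2928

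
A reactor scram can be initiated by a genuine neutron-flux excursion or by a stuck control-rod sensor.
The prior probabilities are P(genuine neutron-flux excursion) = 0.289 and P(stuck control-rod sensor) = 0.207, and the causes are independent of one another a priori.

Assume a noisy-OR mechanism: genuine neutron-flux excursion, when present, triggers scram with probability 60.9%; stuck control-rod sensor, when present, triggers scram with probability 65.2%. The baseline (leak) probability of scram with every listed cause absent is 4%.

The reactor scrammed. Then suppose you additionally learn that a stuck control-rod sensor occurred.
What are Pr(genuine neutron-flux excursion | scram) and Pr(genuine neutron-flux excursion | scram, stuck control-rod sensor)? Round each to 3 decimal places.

Under noisy-OR, P(scram | causes) = 1 − (1−0.04)·∏(1−qᵢ) over the active causes.
P(scram) = 0.04×0.711×0.793 + 0.66592×0.711×0.207 + 0.62464×0.289×0.793 + 0.869375×0.289×0.207 = 0.022553 + 0.098008 + 0.143153 + 0.052009 = 0.315723
Restricting to configurations with genuine neutron-flux excursion present: 0.143153 + 0.052009 = 0.195162.
P(genuine neutron-flux excursion | scram) = 0.195162 / 0.315723 ≈ 0.618

Now also conditioning on stuck control-rod sensor=true:
Enumerate both values of genuine neutron-flux excursion and weight by the priors:
  P(scram | stuck control-rod sensor) = 0.66592*0.711 + 0.869375*0.289
        = 0.473469 + 0.251249 = 0.724718
The terms with genuine neutron-flux excursion present sum to 0.251249, so
  P(genuine neutron-flux excursion | scram, stuck control-rod sensor) = 0.251249 / 0.724718 ≈ 0.347

Pr(genuine neutron-flux excursion | scram) ≈ 0.618; Pr(genuine neutron-flux excursion | scram, stuck control-rod sensor) ≈ 0.347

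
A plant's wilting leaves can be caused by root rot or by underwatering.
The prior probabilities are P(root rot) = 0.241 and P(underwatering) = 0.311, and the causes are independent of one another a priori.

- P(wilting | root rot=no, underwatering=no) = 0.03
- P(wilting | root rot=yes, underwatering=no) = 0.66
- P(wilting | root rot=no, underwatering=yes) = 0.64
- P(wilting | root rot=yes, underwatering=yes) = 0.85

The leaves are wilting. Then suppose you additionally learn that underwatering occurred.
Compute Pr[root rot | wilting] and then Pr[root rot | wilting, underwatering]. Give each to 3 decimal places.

P(wilting) = 0.03·0.759·0.689 + 0.64·0.759·0.311 + 0.66·0.241·0.689 + 0.85·0.241·0.311 = 0.015689 + 0.151071 + 0.109592 + 0.063708 = 0.340060
Restricting to configurations with root rot present: 0.109592 + 0.063708 = 0.173300.
P(root rot | wilting) = 0.173300 / 0.340060 ≈ 0.510

Now condition on the additional information:
Weight on root rot=true, given the evidence: 0.85×0.241 = 0.204850
Denominator P(wilting | underwatering): 0.64×0.759 + 0.85×0.241 = 0.690610
P(root rot | wilting, underwatering) = 0.204850/0.690610 ≈ 0.297

Pr[root rot | wilting] ≈ 0.510; Pr[root rot | wilting, underwatering] ≈ 0.297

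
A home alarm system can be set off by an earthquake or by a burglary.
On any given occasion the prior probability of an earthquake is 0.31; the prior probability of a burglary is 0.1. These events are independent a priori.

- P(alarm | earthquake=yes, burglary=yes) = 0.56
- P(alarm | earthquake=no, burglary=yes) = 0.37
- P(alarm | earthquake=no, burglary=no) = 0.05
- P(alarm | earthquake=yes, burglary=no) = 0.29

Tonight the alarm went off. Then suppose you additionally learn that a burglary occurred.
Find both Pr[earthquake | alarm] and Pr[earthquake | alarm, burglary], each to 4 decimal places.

For the numerator, keep only earthquake=true terms: 0.080910 + 0.017360 = 0.098270
The normalizing constant is 0.05·0.69·0.9 + 0.37·0.69·0.1 + 0.29·0.31·0.9 + 0.56·0.31·0.1 = 0.154850
P(earthquake | alarm) = 0.098270/0.154850 ≈ 0.6346

Now condition on the additional information:
Sum P(alarm|·) weighted by the priors over both values of earthquake:
  P(alarm | burglary) = 0.37·0.69 + 0.56·0.31
        = 0.255300 + 0.173600 = 0.428900
The terms with earthquake present sum to 0.173600, so
  P(earthquake | alarm, burglary) = 0.173600 / 0.428900 ≈ 0.4048

Pr[earthquake | alarm] ≈ 0.6346; Pr[earthquake | alarm, burglary] ≈ 0.4048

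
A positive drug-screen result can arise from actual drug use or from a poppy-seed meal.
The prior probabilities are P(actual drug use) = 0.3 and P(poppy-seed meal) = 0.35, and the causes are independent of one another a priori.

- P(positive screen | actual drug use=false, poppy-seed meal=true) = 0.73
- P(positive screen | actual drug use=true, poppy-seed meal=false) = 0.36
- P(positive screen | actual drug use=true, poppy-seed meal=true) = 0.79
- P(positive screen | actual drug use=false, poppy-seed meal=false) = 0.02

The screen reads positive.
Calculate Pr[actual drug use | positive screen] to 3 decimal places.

Pr[actual drug use | positive screen] ≈ 0.449

By total probability over the 4 (actual drug use, poppy-seed meal) configurations:
  P(positive screen) = 0.02·0.7·0.65 + 0.73·0.7·0.35 + 0.36·0.3·0.65 + 0.79·0.3·0.35
        = 0.009100 + 0.178850 + 0.070200 + 0.082950 = 0.341100
Keeping only the actual drug use-present terms gives 0.153150, so
  P(actual drug use | positive screen) = 0.153150 / 0.341100 ≈ 0.449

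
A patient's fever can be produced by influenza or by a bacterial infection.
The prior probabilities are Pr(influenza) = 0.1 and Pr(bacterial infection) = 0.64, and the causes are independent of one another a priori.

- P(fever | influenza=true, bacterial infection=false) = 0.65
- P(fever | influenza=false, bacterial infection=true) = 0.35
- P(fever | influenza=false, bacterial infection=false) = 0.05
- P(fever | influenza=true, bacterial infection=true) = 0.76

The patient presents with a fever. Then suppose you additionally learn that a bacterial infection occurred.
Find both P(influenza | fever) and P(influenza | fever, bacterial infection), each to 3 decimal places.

P(influenza | fever) ≈ 0.249; P(influenza | fever, bacterial infection) ≈ 0.194

By total probability over the 4 (influenza, bacterial infection) configurations:
  P(fever) = 0.05*0.9*0.36 + 0.35*0.9*0.64 + 0.65*0.1*0.36 + 0.76*0.1*0.64
        = 0.016200 + 0.201600 + 0.023400 + 0.048640 = 0.289840
Keeping only the influenza-present terms gives 0.072040, so
  P(influenza | fever) = 0.072040 / 0.289840 ≈ 0.249

Now condition on the additional information:
Enumerate both values of influenza and weight by the priors:
  P(fever | bacterial infection) = 0.35×0.9 + 0.76×0.1
        = 0.315000 + 0.076000 = 0.391000
Configurations with influenza contribute 0.076000, so
  P(influenza | fever, bacterial infection) = 0.076000 / 0.391000 ≈ 0.194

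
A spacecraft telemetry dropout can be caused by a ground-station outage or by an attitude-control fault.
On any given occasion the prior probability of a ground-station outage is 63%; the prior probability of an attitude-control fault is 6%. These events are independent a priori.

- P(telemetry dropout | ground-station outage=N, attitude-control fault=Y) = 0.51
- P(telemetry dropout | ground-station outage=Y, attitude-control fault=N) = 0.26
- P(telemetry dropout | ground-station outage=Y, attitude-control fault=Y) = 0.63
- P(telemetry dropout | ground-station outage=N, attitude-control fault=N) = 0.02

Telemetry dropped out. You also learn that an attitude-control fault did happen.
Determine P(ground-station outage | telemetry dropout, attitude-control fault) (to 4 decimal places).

Weight on ground-station outage=true, given the evidence: 0.63*0.63 = 0.396900
The normalizing constant is 0.51*0.37 + 0.63*0.63 = 0.585600
Posterior = 0.396900 / 0.585600 ≈ 0.6778

P(ground-station outage | telemetry dropout, attitude-control fault) ≈ 0.6778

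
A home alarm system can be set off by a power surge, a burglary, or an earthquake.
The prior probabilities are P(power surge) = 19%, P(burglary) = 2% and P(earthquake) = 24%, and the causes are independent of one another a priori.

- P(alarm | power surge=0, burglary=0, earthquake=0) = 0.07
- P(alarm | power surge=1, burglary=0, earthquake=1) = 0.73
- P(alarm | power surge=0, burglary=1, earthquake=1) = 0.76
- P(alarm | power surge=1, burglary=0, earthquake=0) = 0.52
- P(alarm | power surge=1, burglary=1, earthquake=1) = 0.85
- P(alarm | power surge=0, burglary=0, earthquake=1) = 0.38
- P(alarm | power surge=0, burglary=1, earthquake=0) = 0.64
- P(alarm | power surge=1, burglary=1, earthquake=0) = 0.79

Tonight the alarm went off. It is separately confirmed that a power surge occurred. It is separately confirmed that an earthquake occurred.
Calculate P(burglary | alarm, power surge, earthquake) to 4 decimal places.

P(burglary | alarm, power surge, earthquake) ≈ 0.0232

For the numerator, keep only burglary=true terms: 0.85·0.02 = 0.017000
Normalizer over all consistent configurations: 0.73·0.98 + 0.85·0.02 = 0.732400
P(burglary | alarm, power surge, earthquake) = 0.017000/0.732400 ≈ 0.0232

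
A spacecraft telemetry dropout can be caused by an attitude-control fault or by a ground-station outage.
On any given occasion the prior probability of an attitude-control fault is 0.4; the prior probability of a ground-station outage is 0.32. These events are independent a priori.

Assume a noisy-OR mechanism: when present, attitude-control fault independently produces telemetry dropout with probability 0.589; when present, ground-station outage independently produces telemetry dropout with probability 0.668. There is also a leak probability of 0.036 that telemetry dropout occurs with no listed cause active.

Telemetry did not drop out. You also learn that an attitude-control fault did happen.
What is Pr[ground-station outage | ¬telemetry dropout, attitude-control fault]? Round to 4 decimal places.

Pr[ground-station outage | ¬telemetry dropout, attitude-control fault] ≈ 0.1351

Under noisy-OR, P(telemetry dropout | causes) = 1 − (1−0.036)·∏(1−qᵢ) over the active causes.
Numerator (weight on configurations with ground-station outage): 0.13154·0.32 = 0.042093
Normalizer over all consistent configurations: 0.396204·0.68 + 0.13154·0.32 = 0.311512
Posterior = 0.042093 / 0.311512 ≈ 0.1351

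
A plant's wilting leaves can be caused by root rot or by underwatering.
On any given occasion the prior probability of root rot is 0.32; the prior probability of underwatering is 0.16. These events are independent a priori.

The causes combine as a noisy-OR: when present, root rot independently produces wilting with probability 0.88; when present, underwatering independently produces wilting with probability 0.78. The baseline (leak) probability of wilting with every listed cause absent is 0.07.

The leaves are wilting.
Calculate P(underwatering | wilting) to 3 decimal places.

P(underwatering | wilting) ≈ 0.329

Under noisy-OR, P(wilting | causes) = 1 − (1−0.07)·∏(1−qᵢ) over the active causes.
Enumerate the 4 (root rot, underwatering) configurations and weight by the priors:
  P(wilting) = 0.07·0.68·0.84 + 0.7954·0.68·0.16 + 0.8884·0.32·0.84 + 0.975448·0.32·0.16
        = 0.039984 + 0.086540 + 0.238802 + 0.049943 = 0.415269
Keeping only the underwatering-present terms gives 0.136483, so
  P(underwatering | wilting) = 0.136483 / 0.415269 ≈ 0.329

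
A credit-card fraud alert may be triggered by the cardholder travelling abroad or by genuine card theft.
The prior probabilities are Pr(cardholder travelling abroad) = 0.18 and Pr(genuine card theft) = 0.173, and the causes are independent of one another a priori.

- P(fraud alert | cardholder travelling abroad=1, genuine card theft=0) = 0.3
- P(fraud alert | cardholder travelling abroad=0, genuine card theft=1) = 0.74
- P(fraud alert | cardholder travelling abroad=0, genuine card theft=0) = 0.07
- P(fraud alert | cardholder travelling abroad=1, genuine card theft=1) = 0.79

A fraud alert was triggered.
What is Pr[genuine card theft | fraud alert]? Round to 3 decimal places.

Pr[genuine card theft | fraud alert] ≈ 0.584

Weight on genuine card theft=true, given the evidence: 0.104976 + 0.024601 = 0.129577
Normalizer over all consistent configurations: 0.07×0.82×0.827 + 0.74×0.82×0.173 + 0.3×0.18×0.827 + 0.79×0.18×0.173 = 0.221705
Posterior = 0.129577 / 0.221705 ≈ 0.584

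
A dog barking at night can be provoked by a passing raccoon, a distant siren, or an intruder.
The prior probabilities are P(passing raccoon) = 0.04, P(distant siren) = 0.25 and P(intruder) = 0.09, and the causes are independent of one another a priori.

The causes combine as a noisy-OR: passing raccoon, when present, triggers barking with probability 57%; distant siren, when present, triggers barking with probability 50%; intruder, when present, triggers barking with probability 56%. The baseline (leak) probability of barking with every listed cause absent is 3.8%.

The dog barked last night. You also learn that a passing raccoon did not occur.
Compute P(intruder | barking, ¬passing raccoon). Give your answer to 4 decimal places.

Under noisy-OR, P(barking | causes) = 1 − (1−0.038)·∏(1−qᵢ) over the active causes.
P(barking | ¬passing raccoon) = 0.038*0.75*0.91 + 0.57672*0.75*0.09 + 0.519*0.25*0.91 + 0.78836*0.25*0.09 = 0.025935 + 0.038929 + 0.118073 + 0.017738 = 0.200675
Of this, 0.056667 comes from 0.038929 + 0.017738 (the intruder=true cases).
So P(intruder | barking, ¬passing raccoon) = 0.056667/0.200675 ≈ 0.2824.

P(intruder | barking, ¬passing raccoon) ≈ 0.2824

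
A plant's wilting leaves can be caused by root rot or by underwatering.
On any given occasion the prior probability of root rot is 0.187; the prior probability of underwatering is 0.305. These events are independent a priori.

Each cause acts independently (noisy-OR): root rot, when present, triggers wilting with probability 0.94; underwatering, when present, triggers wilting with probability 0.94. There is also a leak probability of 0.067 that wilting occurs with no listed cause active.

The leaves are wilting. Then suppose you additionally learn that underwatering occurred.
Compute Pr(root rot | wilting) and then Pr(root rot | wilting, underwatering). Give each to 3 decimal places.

Under noisy-OR, P(wilting | causes) = 1 − (1−0.067)·∏(1−qᵢ) over the active causes.
P(wilting) = 0.067×0.813×0.695 + 0.94402×0.813×0.305 + 0.94402×0.187×0.695 + 0.996641×0.187×0.305 = 0.037857 + 0.234084 + 0.122690 + 0.056843 = 0.451474
The root rot-present share is 0.122690 + 0.056843 = 0.179533.
Hence the posterior is 0.179533/0.451474 ≈ 0.398.

Now condition on the additional information:
Enumerate both values of root rot and weight by the priors:
  P(wilting | underwatering) = 0.94402·0.813 + 0.996641·0.187
        = 0.767488 + 0.186372 = 0.953860
Keeping only the root rot-present terms gives 0.186372, so
  P(root rot | wilting, underwatering) = 0.186372 / 0.953860 ≈ 0.195

Pr(root rot | wilting) ≈ 0.398; Pr(root rot | wilting, underwatering) ≈ 0.195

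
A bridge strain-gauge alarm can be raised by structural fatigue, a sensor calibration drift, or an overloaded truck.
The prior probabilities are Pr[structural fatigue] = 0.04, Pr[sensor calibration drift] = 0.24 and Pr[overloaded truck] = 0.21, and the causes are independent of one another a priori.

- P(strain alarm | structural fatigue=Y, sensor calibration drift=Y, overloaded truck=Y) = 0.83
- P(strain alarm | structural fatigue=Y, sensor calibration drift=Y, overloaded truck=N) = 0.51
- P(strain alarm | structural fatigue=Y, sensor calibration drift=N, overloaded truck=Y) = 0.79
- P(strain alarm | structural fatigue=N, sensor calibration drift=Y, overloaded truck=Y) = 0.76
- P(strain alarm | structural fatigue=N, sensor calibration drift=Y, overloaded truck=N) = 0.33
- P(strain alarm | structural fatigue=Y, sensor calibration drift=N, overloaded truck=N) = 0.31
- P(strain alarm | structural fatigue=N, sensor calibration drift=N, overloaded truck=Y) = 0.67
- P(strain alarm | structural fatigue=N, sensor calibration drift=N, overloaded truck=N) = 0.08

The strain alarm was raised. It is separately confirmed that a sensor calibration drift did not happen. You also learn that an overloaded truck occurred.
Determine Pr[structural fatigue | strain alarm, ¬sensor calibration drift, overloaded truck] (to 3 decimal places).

Sum P(strain alarm|·) weighted by the priors over both values of structural fatigue:
  P(strain alarm | ¬sensor calibration drift, overloaded truck) = 0.67*0.96 + 0.79*0.04
        = 0.643200 + 0.031600 = 0.674800
The terms with structural fatigue present sum to 0.031600, so
  P(structural fatigue | strain alarm, ¬sensor calibration drift, overloaded truck) = 0.031600 / 0.674800 ≈ 0.047

Pr[structural fatigue | strain alarm, ¬sensor calibration drift, overloaded truck] ≈ 0.047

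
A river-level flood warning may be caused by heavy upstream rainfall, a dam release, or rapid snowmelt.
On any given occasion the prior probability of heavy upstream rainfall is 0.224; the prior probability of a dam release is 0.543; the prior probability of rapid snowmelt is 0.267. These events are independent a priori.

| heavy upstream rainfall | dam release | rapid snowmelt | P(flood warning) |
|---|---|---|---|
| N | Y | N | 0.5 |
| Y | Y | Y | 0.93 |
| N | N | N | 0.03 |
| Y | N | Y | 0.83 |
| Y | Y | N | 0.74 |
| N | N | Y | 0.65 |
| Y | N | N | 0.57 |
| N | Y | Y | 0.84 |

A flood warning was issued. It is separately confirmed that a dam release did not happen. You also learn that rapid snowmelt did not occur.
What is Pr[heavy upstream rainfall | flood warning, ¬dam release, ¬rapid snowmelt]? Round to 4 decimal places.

Numerator (weight on configurations with heavy upstream rainfall): 0.57×0.224 = 0.127680
Normalizer over all consistent configurations: 0.03×0.776 + 0.57×0.224 = 0.150960
Posterior = 0.127680 / 0.150960 ≈ 0.8458

Pr[heavy upstream rainfall | flood warning, ¬dam release, ¬rapid snowmelt] ≈ 0.8458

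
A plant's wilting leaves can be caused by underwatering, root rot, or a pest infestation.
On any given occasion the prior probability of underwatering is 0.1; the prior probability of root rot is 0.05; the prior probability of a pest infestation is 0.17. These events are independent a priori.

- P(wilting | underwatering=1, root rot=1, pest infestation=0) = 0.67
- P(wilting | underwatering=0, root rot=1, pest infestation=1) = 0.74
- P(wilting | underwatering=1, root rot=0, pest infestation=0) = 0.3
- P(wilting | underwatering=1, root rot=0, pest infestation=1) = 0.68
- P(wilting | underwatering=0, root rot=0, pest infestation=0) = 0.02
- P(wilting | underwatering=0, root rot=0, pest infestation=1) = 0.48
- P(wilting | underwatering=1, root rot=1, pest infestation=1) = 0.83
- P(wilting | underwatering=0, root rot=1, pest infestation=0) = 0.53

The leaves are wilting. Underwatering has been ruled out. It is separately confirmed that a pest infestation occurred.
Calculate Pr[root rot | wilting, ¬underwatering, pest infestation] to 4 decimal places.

Pr[root rot | wilting, ¬underwatering, pest infestation] ≈ 0.0751

Numerator (weight on configurations with root rot): 0.74·0.05 = 0.037000
Denominator P(wilting | ¬underwatering, pest infestation): 0.48·0.95 + 0.74·0.05 = 0.493000
Posterior = 0.037000 / 0.493000 ≈ 0.0751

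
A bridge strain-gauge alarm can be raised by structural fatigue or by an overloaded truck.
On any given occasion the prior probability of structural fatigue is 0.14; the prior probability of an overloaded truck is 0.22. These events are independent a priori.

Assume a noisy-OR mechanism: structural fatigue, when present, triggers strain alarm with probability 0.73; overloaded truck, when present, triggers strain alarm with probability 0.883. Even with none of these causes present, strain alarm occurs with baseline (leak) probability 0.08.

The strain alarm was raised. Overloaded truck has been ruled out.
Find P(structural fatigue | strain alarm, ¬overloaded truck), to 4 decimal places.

Under noisy-OR, P(strain alarm | causes) = 1 − (1−0.08)·∏(1−qᵢ) over the active causes.
Sum P(strain alarm|·) weighted by the priors over both values of structural fatigue:
  P(strain alarm | ¬overloaded truck) = 0.08*0.86 + 0.7516*0.14
        = 0.068800 + 0.105224 = 0.174024
Configurations with structural fatigue contribute 0.105224, so
  P(structural fatigue | strain alarm, ¬overloaded truck) = 0.105224 / 0.174024 ≈ 0.6047

P(structural fatigue | strain alarm, ¬overloaded truck) ≈ 0.6047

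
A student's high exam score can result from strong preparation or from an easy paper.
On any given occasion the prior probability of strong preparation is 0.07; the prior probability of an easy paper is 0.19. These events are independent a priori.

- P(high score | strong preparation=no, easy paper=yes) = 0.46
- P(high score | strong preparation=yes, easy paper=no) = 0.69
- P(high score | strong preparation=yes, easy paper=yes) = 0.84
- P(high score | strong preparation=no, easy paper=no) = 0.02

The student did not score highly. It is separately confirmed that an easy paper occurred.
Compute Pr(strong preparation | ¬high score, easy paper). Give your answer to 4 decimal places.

Pr(strong preparation | ¬high score, easy paper) ≈ 0.0218

Weight on strong preparation=true, given the evidence: 0.16×0.07 = 0.011200
Denominator P(¬high score | easy paper): 0.54×0.93 + 0.16×0.07 = 0.513400
Posterior = 0.011200 / 0.513400 ≈ 0.0218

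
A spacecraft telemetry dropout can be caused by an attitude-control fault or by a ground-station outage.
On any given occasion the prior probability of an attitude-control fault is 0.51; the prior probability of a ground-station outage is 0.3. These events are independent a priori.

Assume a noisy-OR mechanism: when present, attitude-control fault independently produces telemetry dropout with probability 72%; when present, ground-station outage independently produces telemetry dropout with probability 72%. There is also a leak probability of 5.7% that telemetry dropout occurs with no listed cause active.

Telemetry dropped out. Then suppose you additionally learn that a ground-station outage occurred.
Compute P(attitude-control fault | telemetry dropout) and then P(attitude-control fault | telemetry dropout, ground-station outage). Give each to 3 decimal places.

P(attitude-control fault | telemetry dropout) ≈ 0.760; P(attitude-control fault | telemetry dropout, ground-station outage) ≈ 0.567

Under noisy-OR, P(telemetry dropout | causes) = 1 − (1−0.057)·∏(1−qᵢ) over the active causes.
Weight on attitude-control fault=true, given the evidence: 0.262738 + 0.141689 = 0.404427
The normalizing constant is 0.057·0.49·0.7 + 0.73596·0.49·0.3 + 0.73596·0.51·0.7 + 0.926069·0.51·0.3 = 0.532164
Posterior = 0.404427 / 0.532164 ≈ 0.760

With the extra evidence:
P(telemetry dropout | ground-station outage) = 0.73596·0.49 + 0.926069·0.51 = 0.360620 + 0.472295 = 0.832915
Of this, 0.472295 comes from 0.926069·0.51 (the attitude-control fault=true cases).
So P(attitude-control fault | telemetry dropout, ground-station outage) = 0.472295/0.832915 ≈ 0.567.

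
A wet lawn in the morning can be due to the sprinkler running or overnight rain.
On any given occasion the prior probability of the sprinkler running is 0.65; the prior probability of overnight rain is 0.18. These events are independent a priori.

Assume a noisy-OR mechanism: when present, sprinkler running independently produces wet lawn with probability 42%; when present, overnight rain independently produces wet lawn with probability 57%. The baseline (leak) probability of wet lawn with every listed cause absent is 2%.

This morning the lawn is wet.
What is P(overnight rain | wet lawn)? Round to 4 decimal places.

P(overnight rain | wet lawn) ≈ 0.3462

Under noisy-OR, P(wet lawn | causes) = 1 − (1−0.02)·∏(1−qᵢ) over the active causes.
Numerator (weight on configurations with overnight rain): 0.036452 + 0.088404 = 0.124856
The normalizing constant is 0.02×0.35×0.82 + 0.5786×0.35×0.18 + 0.4316×0.65×0.82 + 0.755588×0.65×0.18 = 0.360639
Posterior = 0.124856 / 0.360639 ≈ 0.3462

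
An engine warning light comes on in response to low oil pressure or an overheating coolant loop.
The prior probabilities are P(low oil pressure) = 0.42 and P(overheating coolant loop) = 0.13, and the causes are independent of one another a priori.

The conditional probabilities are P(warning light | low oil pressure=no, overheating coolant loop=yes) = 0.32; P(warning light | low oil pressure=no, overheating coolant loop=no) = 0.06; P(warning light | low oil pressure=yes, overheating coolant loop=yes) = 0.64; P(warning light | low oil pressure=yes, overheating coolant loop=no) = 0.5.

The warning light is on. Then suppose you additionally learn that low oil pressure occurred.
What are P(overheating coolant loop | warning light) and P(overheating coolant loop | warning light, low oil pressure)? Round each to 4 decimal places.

P(overheating coolant loop | warning light) ≈ 0.2171; P(overheating coolant loop | warning light, low oil pressure) ≈ 0.1606

For the numerator, keep only overheating coolant loop=true terms: 0.024128 + 0.034944 = 0.059072
Normalizer over all consistent configurations: 0.06*0.58*0.87 + 0.32*0.58*0.13 + 0.5*0.42*0.87 + 0.64*0.42*0.13 = 0.272048
Posterior = 0.059072 / 0.272048 ≈ 0.2171

With the extra evidence:
P(warning light | low oil pressure) = 0.5×0.87 + 0.64×0.13 = 0.435000 + 0.083200 = 0.518200
Of this, 0.083200 comes from 0.64×0.13 (the overheating coolant loop=true cases).
Hence the posterior is 0.083200/0.518200 ≈ 0.1606.
Conditioning on low oil pressure lowers the posterior on overheating coolant loop: the classic explaining-away effect in a common-effect structure.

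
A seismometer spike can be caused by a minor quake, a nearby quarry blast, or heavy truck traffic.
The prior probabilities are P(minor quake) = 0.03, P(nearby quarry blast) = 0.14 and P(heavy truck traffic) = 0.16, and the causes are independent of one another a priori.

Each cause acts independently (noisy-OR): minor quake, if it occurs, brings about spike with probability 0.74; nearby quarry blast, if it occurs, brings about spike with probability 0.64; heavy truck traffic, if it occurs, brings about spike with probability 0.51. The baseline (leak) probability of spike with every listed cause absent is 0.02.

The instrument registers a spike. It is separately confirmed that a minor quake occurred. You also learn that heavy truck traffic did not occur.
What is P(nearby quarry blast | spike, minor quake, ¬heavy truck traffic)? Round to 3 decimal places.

P(nearby quarry blast | spike, minor quake, ¬heavy truck traffic) ≈ 0.166

Under noisy-OR, P(spike | causes) = 1 − (1−0.02)·∏(1−qᵢ) over the active causes.
Weight on nearby quarry blast=true, given the evidence: 0.908272×0.14 = 0.127158
The normalizing constant is 0.7452×0.86 + 0.908272×0.14 = 0.768030
Posterior = 0.127158 / 0.768030 ≈ 0.166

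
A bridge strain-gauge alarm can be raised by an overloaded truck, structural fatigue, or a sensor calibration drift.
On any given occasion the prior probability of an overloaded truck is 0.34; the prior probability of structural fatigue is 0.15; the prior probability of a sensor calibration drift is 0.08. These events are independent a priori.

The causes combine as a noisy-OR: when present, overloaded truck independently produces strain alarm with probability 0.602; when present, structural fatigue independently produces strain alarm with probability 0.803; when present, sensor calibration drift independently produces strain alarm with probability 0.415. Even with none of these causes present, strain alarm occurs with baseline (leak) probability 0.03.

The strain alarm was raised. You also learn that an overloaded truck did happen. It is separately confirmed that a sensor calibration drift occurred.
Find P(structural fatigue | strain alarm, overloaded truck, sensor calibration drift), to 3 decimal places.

Under noisy-OR, P(strain alarm | causes) = 1 − (1−0.03)·∏(1−qᵢ) over the active causes.
P(strain alarm | overloaded truck, sensor calibration drift) = 0.774155*0.85 + 0.955509*0.15 = 0.658032 + 0.143326 = 0.801358
The structural fatigue-present share is 0.955509*0.15 = 0.143326.
Hence the posterior is 0.143326/0.801358 ≈ 0.179.

P(structural fatigue | strain alarm, overloaded truck, sensor calibration drift) ≈ 0.179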